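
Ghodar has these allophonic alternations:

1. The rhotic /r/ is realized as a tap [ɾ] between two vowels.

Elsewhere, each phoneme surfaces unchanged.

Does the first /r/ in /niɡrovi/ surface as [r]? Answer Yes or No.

/r/ (between /ɡ/ and /o/): rule 1 targets it, but not between two vowels → unchanged [r].
The actual realization is [r], which matches [r].

Yes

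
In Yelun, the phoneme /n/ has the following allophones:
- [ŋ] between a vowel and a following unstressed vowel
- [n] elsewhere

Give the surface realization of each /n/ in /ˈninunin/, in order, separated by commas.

Occurrence 1 (position 1): no conditioning environment matches → elsewhere allophone [n].
Occurrence 2 (position 3): between a vowel and a following unstressed vowel → [ŋ].
Occurrence 3 (position 5): between a vowel and a following unstressed vowel → [ŋ].
Occurrence 4 (position 7): no conditioning environment matches → elsewhere allophone [n].

[n], [ŋ], [ŋ], [n]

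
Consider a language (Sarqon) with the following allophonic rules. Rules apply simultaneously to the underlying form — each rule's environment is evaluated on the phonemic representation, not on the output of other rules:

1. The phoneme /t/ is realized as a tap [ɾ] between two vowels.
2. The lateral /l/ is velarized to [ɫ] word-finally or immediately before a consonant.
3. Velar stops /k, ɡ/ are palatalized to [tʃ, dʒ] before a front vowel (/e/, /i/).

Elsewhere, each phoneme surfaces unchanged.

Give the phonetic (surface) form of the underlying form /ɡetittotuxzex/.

/ɡ/ — word-initial, before a front vowel — surfaces as [dʒ] (rule 3).
/e/ (between /ɡ/ and /t/) is unaffected → [e].
/t/ (between /e/ and /i/) occurs between two vowels → [ɾ] by rule 1.
/i/ — not in any rule's target class → [i].
/t/ (between /i/ and /t/) is in the target of rule 1 but the environment (between two vowels) is not met → [t].
/t/ (between /t/ and /o/) fails the environment for rule 1, so it stays [t].
/o/ — not in any rule's target class → [o].
/t/ meets the environment for rule 1 (between two vowels) → [ɾ].
/u/ (between /t/ and /x/): no rule targets it → [u].
/x/ — not in any rule's target class → [x].
/z/ (between /x/ and /e/) is unaffected → [z].
/e/ (between /z/ and /x/) is unaffected → [e].
/x/ stays [x].

[dʒeɾittoɾuxzex]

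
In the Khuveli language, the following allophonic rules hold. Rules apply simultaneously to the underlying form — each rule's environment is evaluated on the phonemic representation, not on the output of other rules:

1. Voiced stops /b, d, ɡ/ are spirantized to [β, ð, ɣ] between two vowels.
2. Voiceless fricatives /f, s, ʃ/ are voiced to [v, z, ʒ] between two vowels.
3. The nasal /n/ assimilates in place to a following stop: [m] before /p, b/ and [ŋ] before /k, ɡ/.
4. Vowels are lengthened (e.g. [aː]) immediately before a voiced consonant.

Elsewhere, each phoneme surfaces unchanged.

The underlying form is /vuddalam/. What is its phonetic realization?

/v/ (word-initial): no rule targets it → [v].
/u/ (between /v/ and /d/) occurs before a voiced consonant → [uː] by rule 4.
/d/ (between /u/ and /d/): rule 1 targets it, but not between two vowels → unchanged [d].
/d/ (between /d/ and /a/) fails the environment for rule 1, so it stays [d].
/a/ meets the environment for rule 4 (before a voiced consonant) → [aː].
/l/ (between /a/ and /a/): no rule targets it → [l].
/a/ (between /l/ and /m/): before a voiced consonant, so rule 4 applies → [aː].
/m/ (word-final): no rule targets it → [m].

[vuːddaːlaːm]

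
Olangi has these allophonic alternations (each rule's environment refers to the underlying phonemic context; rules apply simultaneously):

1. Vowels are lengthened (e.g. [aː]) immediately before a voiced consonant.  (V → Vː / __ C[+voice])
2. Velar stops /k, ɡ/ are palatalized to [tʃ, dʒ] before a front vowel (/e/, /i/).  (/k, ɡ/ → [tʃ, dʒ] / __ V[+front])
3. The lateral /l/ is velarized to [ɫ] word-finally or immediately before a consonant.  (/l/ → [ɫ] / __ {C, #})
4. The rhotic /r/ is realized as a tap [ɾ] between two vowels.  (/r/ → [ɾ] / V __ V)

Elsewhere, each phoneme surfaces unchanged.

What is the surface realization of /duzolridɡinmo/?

/u/ (between /d/ and /z/) occurs before a voiced consonant → [uː] by rule 1.
/o/ (between /z/ and /l/) occurs before a voiced consonant → [oː] by rule 1.
/l/ meets the environment for rule 3 (word-finally or immediately before a consonant) → [ɫ].
/r/ (between /l/ and /i/): rule 4 targets it, but not between two vowels → unchanged [r].
/i/ — between /r/ and /d/, before a voiced consonant — surfaces as [iː] (rule 1).
Rule 2 applies to /ɡ/ (between /d/ and /i/: before a front vowel) → [dʒ].
/i/ — between /ɡ/ and /n/, before a voiced consonant — surfaces as [iː] (rule 1).
/o/ (word-final): rule 1 targets it, but not before a voiced consonant → unchanged [o].

[duːzoːɫriːddʒiːnmo]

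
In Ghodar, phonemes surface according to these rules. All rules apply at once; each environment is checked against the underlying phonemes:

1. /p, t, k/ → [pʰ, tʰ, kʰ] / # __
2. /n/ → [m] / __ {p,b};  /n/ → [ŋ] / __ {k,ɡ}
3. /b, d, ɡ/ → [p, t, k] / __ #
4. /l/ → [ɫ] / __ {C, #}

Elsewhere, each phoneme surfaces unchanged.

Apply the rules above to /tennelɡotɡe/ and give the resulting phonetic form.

/t/ — word-initial, word-initially — surfaces as [tʰ] (rule 1).
/e/ stays [e].
/n/ — between /e/ and /n/; rule 2 does not apply here → [n].
/n/ (between /n/ and /e/) fails the environment for rule 2, so it stays [n].
/e/ — not in any rule's target class → [e].
/l/ (between /e/ and /ɡ/) occurs word-finally or immediately before a consonant → [ɫ] by rule 4.
/ɡ/ (between /l/ and /o/) fails the environment for rule 3, so it stays [ɡ].
/o/ — not in any rule's target class → [o].
/t/ — between /o/ and /ɡ/; rule 1 does not apply here → [t].
/ɡ/ (between /t/ and /e/) fails the environment for rule 3, so it stays [ɡ].
/e/ — not in any rule's target class → [e].

[tʰenneɫɡotɡe]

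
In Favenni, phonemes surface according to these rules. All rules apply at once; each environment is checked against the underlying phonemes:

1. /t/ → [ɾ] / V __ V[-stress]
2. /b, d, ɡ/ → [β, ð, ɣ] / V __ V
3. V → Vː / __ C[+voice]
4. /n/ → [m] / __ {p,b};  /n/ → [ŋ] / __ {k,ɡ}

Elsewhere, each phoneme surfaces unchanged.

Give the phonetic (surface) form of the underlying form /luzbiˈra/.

[luːzbiːˈra]

/l/ (word-initial) is unaffected → [l].
Rule 3 applies to /u/ (between /l/ and /z/: before a voiced consonant) → [uː].
/z/ (between /u/ and /b/) is unaffected → [z].
/b/ (between /z/ and /i/): rule 2 targets it, but not between two vowels → unchanged [b].
/i/ meets the environment for rule 3 (before a voiced consonant) → [iː].
/r/ (between /i/ and /a/): no rule targets it → [r].
/a/ (word-final) fails the environment for rule 3, so it stays [a].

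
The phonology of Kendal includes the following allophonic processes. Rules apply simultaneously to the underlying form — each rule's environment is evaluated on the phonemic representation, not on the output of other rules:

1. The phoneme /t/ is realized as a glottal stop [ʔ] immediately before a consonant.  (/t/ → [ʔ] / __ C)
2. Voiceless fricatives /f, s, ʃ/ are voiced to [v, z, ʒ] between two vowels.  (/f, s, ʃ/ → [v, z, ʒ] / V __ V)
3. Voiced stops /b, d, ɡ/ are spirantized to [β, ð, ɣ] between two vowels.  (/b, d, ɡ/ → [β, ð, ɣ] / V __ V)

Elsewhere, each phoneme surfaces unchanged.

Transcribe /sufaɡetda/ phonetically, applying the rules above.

[suvaɣeʔda]

/s/ (word-initial) fails the environment for rule 2, so it stays [s].
/u/ (between /s/ and /f/) is unaffected → [u].
/f/ — between /u/ and /a/, between two vowels — surfaces as [v] (rule 2).
/a/ (between /f/ and /ɡ/): no rule targets it → [a].
Rule 3 applies to /ɡ/ (between /a/ and /e/: between two vowels) → [ɣ].
/e/ stays [e].
/t/ (between /e/ and /d/) occurs immediately before a consonant → [ʔ] by rule 1.
/d/ (between /t/ and /a/): rule 3 targets it, but not between two vowels → unchanged [d].
/a/ (word-final) is unaffected → [a].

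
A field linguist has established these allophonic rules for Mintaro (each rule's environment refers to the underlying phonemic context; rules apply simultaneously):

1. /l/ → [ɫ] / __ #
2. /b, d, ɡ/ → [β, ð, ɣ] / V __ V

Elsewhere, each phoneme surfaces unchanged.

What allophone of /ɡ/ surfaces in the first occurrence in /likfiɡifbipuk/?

[ɣ]

Rule 2 applies to /ɡ/ (between /i/ and /i/: between two vowels) → [ɣ].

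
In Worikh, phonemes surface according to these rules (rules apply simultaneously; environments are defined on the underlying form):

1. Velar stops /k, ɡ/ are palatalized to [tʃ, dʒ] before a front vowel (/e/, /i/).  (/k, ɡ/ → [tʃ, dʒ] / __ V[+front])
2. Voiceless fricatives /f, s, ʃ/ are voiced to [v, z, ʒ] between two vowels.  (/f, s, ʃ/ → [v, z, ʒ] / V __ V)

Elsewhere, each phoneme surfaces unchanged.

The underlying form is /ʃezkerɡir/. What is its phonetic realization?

/ʃ/ — word-initial; rule 2 does not apply here → [ʃ].
/e/ stays [e].
/z/ stays [z].
/k/ — between /z/ and /e/, before a front vowel — surfaces as [tʃ] (rule 1).
/e/ (between /k/ and /r/): no rule targets it → [e].
/r/ (between /e/ and /ɡ/): no rule targets it → [r].
/ɡ/ (between /r/ and /i/): before a front vowel, so rule 1 applies → [dʒ].
/i/ (between /ɡ/ and /r/) is unaffected → [i].
/r/ stays [r].

[ʃeztʃerdʒir]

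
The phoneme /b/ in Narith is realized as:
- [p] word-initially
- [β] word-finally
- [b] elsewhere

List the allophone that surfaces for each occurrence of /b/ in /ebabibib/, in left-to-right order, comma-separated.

Occurrence 1 (position 2): no conditioning environment matches → elsewhere allophone [b].
Occurrence 2 (position 4): no conditioning environment matches → elsewhere allophone [b].
Occurrence 3 (position 6): no conditioning environment matches → elsewhere allophone [b].
Occurrence 4 (position 8): word-finally → [β].

[b], [b], [b], [β]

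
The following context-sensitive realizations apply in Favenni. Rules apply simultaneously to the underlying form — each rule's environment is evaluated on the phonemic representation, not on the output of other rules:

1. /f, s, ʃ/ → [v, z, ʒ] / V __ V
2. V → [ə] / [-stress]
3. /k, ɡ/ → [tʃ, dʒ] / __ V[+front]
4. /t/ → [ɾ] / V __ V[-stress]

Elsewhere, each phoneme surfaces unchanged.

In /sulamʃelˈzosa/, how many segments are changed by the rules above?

Segments that undergo a rule: /u/ → [ə] (rule 2); /a/ → [ə] (rule 2); /e/ → [ə] (rule 2); /s/ → [z] (rule 1); /a/ → [ə] (rule 2).
All other segments surface unchanged.

5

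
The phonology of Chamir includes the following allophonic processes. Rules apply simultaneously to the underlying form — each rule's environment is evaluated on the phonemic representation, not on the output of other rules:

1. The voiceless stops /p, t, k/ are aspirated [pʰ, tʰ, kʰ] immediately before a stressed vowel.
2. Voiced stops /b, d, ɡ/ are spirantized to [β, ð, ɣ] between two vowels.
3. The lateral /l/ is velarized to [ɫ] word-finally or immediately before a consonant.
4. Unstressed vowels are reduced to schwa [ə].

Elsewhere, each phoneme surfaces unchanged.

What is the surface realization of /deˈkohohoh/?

[dəˈkʰohəhəh]

/d/ (word-initial) fails the environment for rule 2, so it stays [d].
Rule 4 applies to /e/ (between /d/ and /k/: in an unstressed syllable) → [ə].
/k/ — between /e/ and /o/, immediately before a stressed vowel — surfaces as [kʰ] (rule 1).
/o/ — between /k/ and /h/; rule 4 does not apply here → [o].
/o/ (between /h/ and /h/): in an unstressed syllable, so rule 4 applies → [ə].
/o/ meets the environment for rule 4 (in an unstressed syllable) → [ə].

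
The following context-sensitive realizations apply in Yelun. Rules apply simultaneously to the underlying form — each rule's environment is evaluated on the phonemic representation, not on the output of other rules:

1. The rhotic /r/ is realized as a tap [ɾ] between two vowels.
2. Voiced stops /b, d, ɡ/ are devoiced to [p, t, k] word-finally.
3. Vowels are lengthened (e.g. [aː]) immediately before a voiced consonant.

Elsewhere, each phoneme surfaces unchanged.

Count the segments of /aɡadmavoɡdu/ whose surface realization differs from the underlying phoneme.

Segments that undergo a rule: /a/ → [aː] (rule 3); /a/ → [aː] (rule 3); /a/ → [aː] (rule 3); /o/ → [oː] (rule 3).
All other segments surface unchanged.

4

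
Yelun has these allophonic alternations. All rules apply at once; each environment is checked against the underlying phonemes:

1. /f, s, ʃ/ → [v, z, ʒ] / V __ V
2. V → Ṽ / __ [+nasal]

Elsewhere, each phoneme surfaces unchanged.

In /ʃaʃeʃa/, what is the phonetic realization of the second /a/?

/a/ (word-final): rule 2 targets it, but not before a nasal consonant → unchanged [a].

[a]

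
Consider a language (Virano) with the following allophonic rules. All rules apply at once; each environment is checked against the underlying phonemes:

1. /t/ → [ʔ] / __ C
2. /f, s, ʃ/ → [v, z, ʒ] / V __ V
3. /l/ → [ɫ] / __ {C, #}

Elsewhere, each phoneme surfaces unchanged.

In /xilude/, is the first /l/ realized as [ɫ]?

/l/ — between /i/ and /u/; rule 3 does not apply here → [l].
The actual realization is [l], not [ɫ].

No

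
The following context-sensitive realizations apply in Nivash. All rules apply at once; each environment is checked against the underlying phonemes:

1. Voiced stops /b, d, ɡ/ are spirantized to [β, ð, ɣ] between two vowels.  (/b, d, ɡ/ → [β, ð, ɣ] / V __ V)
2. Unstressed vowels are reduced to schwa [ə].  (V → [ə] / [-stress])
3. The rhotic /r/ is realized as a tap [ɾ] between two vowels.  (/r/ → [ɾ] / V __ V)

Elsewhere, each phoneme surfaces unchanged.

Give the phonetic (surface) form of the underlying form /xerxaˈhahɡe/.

[xərxəˈhahɡə]

/x/ — not in any rule's target class → [x].
/e/ — between /x/ and /r/, in an unstressed syllable — surfaces as [ə] (rule 2).
/r/ (between /e/ and /x/) is in the target of rule 3 but the environment (between two vowels) is not met → [r].
/x/ (between /r/ and /a/) is unaffected → [x].
/a/ (between /x/ and /h/): in an unstressed syllable, so rule 2 applies → [ə].
/h/ stays [h].
/a/ — between /h/ and /h/; rule 2 does not apply here → [a].
/h/ (between /a/ and /ɡ/) is unaffected → [h].
/ɡ/ (between /h/ and /e/) is in the target of rule 1 but the environment (between two vowels) is not met → [ɡ].
/e/ (word-final): in an unstressed syllable, so rule 2 applies → [ə].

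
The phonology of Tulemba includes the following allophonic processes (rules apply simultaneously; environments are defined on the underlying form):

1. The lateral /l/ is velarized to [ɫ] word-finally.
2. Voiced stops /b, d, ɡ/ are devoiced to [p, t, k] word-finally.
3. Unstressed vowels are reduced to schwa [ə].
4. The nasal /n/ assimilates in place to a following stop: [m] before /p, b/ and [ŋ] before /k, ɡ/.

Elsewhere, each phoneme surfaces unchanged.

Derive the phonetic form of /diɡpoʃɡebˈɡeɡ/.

/d/ — word-initial; rule 2 does not apply here → [d].
/i/ meets the environment for rule 3 (in an unstressed syllable) → [ə].
/ɡ/ — between /i/ and /p/; rule 2 does not apply here → [ɡ].
/p/ stays [p].
/o/ meets the environment for rule 3 (in an unstressed syllable) → [ə].
/ʃ/ — not in any rule's target class → [ʃ].
/ɡ/ (between /ʃ/ and /e/) is in the target of rule 2 but the environment (word-finally) is not met → [ɡ].
Rule 3 applies to /e/ (between /ɡ/ and /b/: in an unstressed syllable) → [ə].
/b/ (between /e/ and /ɡ/): rule 2 targets it, but not word-finally → unchanged [b].
/ɡ/ (between /b/ and /e/) is in the target of rule 2 but the environment (word-finally) is not met → [ɡ].
/e/ (between /ɡ/ and /ɡ/) is in the target of rule 3 but the environment (in an unstressed syllable) is not met → [e].
/ɡ/ meets the environment for rule 2 (word-finally) → [k].

[dəɡpəʃɡəbˈɡek]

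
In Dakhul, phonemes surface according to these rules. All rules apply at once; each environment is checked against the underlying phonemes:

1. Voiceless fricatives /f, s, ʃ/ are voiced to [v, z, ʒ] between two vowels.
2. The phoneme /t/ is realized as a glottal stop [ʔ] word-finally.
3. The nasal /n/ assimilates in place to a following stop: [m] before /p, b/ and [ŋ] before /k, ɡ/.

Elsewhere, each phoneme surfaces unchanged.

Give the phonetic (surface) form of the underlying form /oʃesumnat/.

[oʒezumnaʔ]

/o/ (word-initial): no rule targets it → [o].
/ʃ/ (between /o/ and /e/) occurs between two vowels → [ʒ] by rule 1.
/e/ — not in any rule's target class → [e].
/s/ — between /e/ and /u/, between two vowels — surfaces as [z] (rule 1).
/u/ stays [u].
/m/ (between /u/ and /n/) is unaffected → [m].
/n/ (between /m/ and /a/) fails the environment for rule 3, so it stays [n].
/a/ (between /n/ and /t/): no rule targets it → [a].
Rule 2 applies to /t/ (word-final: word-finally) → [ʔ].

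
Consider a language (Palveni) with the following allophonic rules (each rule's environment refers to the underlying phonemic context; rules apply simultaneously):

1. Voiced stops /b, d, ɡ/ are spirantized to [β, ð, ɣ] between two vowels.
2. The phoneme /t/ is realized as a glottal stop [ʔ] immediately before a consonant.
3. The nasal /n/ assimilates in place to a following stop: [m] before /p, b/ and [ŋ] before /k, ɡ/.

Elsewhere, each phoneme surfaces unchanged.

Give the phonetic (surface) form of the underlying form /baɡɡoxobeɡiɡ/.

[baɡɡoxoβeɣiɡ]

/b/ (word-initial): rule 1 targets it, but not between two vowels → unchanged [b].
/a/ (between /b/ and /ɡ/): no rule targets it → [a].
/ɡ/ — between /a/ and /ɡ/; rule 1 does not apply here → [ɡ].
/ɡ/ (between /ɡ/ and /o/): rule 1 targets it, but not between two vowels → unchanged [ɡ].
/o/ stays [o].
/x/ (between /o/ and /o/) is unaffected → [x].
/o/ — not in any rule's target class → [o].
/b/ (between /o/ and /e/) occurs between two vowels → [β] by rule 1.
/e/ (between /b/ and /ɡ/): no rule targets it → [e].
/ɡ/ — between /e/ and /i/, between two vowels — surfaces as [ɣ] (rule 1).
/i/ (between /ɡ/ and /ɡ/) is unaffected → [i].
/ɡ/ — word-final; rule 1 does not apply here → [ɡ].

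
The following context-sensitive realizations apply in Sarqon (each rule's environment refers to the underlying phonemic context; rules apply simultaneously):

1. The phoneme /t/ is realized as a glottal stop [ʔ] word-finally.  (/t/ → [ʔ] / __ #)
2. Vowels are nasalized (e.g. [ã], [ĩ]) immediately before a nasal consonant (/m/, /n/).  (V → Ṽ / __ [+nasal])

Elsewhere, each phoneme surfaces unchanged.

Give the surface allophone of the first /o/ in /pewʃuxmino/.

[o]

/o/ (word-final) fails the environment for rule 2, so it stays [o].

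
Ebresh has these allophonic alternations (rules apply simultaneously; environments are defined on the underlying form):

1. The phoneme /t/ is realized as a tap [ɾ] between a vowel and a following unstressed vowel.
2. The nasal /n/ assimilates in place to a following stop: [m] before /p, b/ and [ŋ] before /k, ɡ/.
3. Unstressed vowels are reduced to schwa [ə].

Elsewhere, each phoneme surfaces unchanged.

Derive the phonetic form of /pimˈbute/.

/i/ (between /p/ and /m/): in an unstressed syllable, so rule 3 applies → [ə].
/u/ (between /b/ and /t/) fails the environment for rule 3, so it stays [u].
/t/ — between /u/ and /e/, between a vowel and a following unstressed vowel — surfaces as [ɾ] (rule 1).
/e/ (word-final) occurs in an unstressed syllable → [ə] by rule 3.

[pəmˈbuɾə]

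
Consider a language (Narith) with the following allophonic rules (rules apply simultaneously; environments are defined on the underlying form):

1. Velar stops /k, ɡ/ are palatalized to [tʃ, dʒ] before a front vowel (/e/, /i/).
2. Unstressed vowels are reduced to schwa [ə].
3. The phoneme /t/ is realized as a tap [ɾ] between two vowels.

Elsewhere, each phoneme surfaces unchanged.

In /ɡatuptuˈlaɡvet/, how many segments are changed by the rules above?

Segments that undergo a rule: /a/ → [ə] (rule 2); /t/ → [ɾ] (rule 3); /u/ → [ə] (rule 2); /u/ → [ə] (rule 2); /e/ → [ə] (rule 2).
All other segments surface unchanged.

5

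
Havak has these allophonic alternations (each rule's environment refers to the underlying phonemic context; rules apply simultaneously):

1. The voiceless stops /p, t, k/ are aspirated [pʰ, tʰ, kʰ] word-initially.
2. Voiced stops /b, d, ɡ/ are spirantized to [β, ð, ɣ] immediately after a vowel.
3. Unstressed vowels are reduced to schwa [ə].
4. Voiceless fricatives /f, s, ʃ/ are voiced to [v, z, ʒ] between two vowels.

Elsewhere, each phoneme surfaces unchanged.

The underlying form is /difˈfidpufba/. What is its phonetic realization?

[dəfˈfiðpəfbə]

/d/ (word-initial): rule 2 targets it, but not immediately after a vowel → unchanged [d].
/i/ — between /d/ and /f/, in an unstressed syllable — surfaces as [ə] (rule 3).
/f/ (between /i/ and /f/) fails the environment for rule 4, so it stays [f].
/f/ (between /f/ and /i/) fails the environment for rule 4, so it stays [f].
/i/ (between /f/ and /d/) is in the target of rule 3 but the environment (in an unstressed syllable) is not met → [i].
Rule 2 applies to /d/ (between /i/ and /p/: immediately after a vowel) → [ð].
/p/ (between /d/ and /u/) is in the target of rule 1 but the environment (word-initially) is not met → [p].
/u/ meets the environment for rule 3 (in an unstressed syllable) → [ə].
/f/ — between /u/ and /b/; rule 4 does not apply here → [f].
/b/ (between /f/ and /a/) is in the target of rule 2 but the environment (immediately after a vowel) is not met → [b].
Rule 3 applies to /a/ (word-final: in an unstressed syllable) → [ə].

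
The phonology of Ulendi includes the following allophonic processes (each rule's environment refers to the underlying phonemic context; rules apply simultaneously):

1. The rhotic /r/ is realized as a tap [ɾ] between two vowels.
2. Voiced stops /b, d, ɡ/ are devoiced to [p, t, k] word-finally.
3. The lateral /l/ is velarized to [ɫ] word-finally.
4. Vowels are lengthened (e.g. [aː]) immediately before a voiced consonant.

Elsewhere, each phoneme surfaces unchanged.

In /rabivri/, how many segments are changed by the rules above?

Segments that undergo a rule: /a/ → [aː] (rule 4); /i/ → [iː] (rule 4).
All other segments surface unchanged.

2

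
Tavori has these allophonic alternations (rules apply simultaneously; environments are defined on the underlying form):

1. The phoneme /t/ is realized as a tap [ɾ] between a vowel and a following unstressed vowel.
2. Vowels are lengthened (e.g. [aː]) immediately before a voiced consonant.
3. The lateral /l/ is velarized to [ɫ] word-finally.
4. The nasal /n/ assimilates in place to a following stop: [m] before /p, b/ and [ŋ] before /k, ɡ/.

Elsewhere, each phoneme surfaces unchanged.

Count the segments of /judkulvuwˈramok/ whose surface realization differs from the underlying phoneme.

4

Segments that undergo a rule: /u/ → [uː] (rule 2); /u/ → [uː] (rule 2); /u/ → [uː] (rule 2); /a/ → [aː] (rule 2).
All other segments surface unchanged.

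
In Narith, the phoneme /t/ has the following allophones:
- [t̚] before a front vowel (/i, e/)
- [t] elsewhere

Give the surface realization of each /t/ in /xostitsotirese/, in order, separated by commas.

Occurrence 1 (position 4): before a front vowel (/i, e/) → [t̚].
Occurrence 2 (position 6): no conditioning environment matches → elsewhere allophone [t].
Occurrence 3 (position 9): before a front vowel (/i, e/) → [t̚].

[t̚], [t], [t̚]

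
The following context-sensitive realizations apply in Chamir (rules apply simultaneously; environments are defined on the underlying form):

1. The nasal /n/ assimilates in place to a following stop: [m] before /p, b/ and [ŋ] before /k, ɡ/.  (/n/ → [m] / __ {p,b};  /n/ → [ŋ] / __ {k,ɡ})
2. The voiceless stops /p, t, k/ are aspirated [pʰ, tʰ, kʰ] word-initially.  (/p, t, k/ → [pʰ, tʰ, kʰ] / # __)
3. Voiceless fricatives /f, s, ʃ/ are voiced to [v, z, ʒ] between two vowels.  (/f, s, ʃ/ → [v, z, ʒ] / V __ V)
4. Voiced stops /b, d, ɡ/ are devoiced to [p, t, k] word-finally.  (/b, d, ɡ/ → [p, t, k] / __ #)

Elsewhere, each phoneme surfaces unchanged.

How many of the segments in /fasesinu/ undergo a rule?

Segments that undergo a rule: /s/ → [z] (rule 3); /s/ → [z] (rule 3).
All other segments surface unchanged.

2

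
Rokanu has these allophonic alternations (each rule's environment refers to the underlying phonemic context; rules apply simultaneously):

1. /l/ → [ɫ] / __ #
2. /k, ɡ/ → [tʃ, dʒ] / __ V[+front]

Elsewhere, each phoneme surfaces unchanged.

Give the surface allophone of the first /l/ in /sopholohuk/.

[l]

/l/ (between /o/ and /o/) fails the environment for rule 1, so it stays [l].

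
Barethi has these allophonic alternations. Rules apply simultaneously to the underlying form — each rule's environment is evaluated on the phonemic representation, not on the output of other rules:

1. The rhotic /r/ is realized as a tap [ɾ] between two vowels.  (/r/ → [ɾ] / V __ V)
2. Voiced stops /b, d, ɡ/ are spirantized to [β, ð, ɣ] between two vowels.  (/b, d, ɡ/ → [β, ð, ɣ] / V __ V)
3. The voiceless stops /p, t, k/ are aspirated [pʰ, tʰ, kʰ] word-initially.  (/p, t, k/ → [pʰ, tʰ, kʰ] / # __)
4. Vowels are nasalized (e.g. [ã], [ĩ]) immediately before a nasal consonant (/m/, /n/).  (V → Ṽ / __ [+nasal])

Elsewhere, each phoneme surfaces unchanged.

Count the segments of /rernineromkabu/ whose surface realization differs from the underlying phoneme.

Segments that undergo a rule: /i/ → [ĩ] (rule 4); /r/ → [ɾ] (rule 1); /o/ → [õ] (rule 4); /b/ → [β] (rule 2).
All other segments surface unchanged.

4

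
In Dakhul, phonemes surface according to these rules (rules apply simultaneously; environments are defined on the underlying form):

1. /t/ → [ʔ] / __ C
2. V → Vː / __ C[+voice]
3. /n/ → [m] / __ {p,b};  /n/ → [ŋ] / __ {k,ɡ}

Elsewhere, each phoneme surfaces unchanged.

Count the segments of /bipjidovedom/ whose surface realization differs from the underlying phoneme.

Segments that undergo a rule: /i/ → [iː] (rule 2); /o/ → [oː] (rule 2); /e/ → [eː] (rule 2); /o/ → [oː] (rule 2).
All other segments surface unchanged.

4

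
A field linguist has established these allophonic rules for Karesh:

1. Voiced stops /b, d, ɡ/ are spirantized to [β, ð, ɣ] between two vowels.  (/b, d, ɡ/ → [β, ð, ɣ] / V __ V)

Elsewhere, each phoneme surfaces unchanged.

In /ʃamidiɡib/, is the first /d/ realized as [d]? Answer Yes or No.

/d/ meets the environment for rule 1 (between two vowels) → [ð].
The actual realization is [ð], not [d].

No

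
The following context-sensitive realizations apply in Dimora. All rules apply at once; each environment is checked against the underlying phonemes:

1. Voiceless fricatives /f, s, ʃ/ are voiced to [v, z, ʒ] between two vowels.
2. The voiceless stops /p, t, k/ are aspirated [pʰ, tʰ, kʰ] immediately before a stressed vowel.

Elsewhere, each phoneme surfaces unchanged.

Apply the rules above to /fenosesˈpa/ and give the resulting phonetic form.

[fenozesˈpʰa]

/f/ (word-initial) is in the target of rule 1 but the environment (between two vowels) is not met → [f].
/s/ — between /o/ and /e/, between two vowels — surfaces as [z] (rule 1).
/s/ (between /e/ and /p/): rule 1 targets it, but not between two vowels → unchanged [s].
/p/ — between /s/ and /a/, immediately before a stressed vowel — surfaces as [pʰ] (rule 2).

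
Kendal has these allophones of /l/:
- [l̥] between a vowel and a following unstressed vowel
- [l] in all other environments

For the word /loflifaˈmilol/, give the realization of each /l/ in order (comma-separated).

Occurrence 1 (position 1): no conditioning environment matches → elsewhere allophone [l].
Occurrence 2 (position 4): no conditioning environment matches → elsewhere allophone [l].
Occurrence 3 (position 10): between a vowel and a following unstressed vowel → [l̥].
Occurrence 4 (position 12): no conditioning environment matches → elsewhere allophone [l].

[l], [l], [l̥], [l]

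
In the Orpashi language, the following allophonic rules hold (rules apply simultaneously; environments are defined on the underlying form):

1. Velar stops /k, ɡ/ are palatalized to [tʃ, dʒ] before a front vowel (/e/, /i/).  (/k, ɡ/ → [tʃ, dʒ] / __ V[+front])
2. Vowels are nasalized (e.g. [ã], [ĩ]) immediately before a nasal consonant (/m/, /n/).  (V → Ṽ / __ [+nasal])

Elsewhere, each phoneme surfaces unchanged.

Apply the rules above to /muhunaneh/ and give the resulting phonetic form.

[muhũnãneh]

/m/ stays [m].
/u/ (between /m/ and /h/) is in the target of rule 2 but the environment (before a nasal consonant) is not met → [u].
/h/ (between /u/ and /u/): no rule targets it → [h].
/u/ (between /h/ and /n/) occurs before a nasal consonant → [ũ] by rule 2.
/n/ — not in any rule's target class → [n].
/a/ — between /n/ and /n/, before a nasal consonant — surfaces as [ã] (rule 2).
/n/ stays [n].
/e/ (between /n/ and /h/) fails the environment for rule 2, so it stays [e].
/h/ (word-final) is unaffected → [h].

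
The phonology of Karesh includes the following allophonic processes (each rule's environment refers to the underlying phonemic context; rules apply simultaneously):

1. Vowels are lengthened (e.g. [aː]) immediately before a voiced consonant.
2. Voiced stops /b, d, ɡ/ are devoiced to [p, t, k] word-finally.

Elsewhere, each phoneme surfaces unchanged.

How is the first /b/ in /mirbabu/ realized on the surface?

[b]

/b/ (between /r/ and /a/) is in the target of rule 2 but the environment (word-finally) is not met → [b].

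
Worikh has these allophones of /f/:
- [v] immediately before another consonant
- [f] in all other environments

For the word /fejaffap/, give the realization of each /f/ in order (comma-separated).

Occurrence 1 (position 1): no conditioning environment matches → elsewhere allophone [f].
Occurrence 2 (position 5): immediately before another consonant → [v].
Occurrence 3 (position 6): no conditioning environment matches → elsewhere allophone [f].

[f], [v], [f]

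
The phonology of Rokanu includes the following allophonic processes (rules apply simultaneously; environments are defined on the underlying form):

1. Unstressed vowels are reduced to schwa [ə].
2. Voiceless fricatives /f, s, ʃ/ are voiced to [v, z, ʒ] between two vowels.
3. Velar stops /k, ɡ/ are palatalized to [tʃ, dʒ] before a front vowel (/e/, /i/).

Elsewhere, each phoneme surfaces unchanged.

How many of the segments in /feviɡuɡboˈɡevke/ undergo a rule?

7

Segments that undergo a rule: /e/ → [ə] (rule 1); /i/ → [ə] (rule 1); /u/ → [ə] (rule 1); /o/ → [ə] (rule 1); /ɡ/ → [dʒ] (rule 3); /k/ → [tʃ] (rule 3); /e/ → [ə] (rule 1).
All other segments surface unchanged.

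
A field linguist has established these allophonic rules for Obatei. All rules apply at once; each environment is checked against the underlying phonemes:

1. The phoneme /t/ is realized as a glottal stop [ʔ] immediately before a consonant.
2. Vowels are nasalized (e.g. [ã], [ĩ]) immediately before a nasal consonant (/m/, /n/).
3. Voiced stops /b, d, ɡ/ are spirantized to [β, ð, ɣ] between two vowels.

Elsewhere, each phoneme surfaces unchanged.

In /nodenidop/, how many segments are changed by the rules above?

Segments that undergo a rule: /d/ → [ð] (rule 3); /e/ → [ẽ] (rule 2); /d/ → [ð] (rule 3).
All other segments surface unchanged.

3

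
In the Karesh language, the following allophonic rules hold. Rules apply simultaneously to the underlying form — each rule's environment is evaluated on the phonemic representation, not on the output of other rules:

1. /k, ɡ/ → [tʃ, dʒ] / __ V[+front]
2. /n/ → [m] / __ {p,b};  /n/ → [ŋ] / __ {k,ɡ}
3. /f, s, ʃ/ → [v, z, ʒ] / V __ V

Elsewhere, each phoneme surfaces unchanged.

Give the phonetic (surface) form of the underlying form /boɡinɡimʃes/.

/b/ stays [b].
/o/ (between /b/ and /ɡ/): no rule targets it → [o].
/ɡ/ (between /o/ and /i/) occurs before a front vowel → [dʒ] by rule 1.
/i/ (between /ɡ/ and /n/): no rule targets it → [i].
Rule 2 applies to /n/ (between /i/ and /ɡ/: before a labial or velar stop) → [ŋ].
Rule 1 applies to /ɡ/ (between /n/ and /i/: before a front vowel) → [dʒ].
/i/ — not in any rule's target class → [i].
/m/ (between /i/ and /ʃ/): no rule targets it → [m].
/ʃ/ (between /m/ and /e/) is in the target of rule 3 but the environment (between two vowels) is not met → [ʃ].
/e/ (between /ʃ/ and /s/): no rule targets it → [e].
/s/ (word-final) fails the environment for rule 3, so it stays [s].

[bodʒiŋdʒimʃes]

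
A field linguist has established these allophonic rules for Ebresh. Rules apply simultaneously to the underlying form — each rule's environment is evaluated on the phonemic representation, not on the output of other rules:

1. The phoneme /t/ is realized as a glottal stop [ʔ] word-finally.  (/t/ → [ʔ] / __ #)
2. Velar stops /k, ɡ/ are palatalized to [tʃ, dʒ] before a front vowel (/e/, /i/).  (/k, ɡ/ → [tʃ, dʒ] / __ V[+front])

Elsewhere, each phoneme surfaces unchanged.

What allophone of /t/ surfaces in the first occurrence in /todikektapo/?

[t]

/t/ — word-initial; rule 1 does not apply here → [t].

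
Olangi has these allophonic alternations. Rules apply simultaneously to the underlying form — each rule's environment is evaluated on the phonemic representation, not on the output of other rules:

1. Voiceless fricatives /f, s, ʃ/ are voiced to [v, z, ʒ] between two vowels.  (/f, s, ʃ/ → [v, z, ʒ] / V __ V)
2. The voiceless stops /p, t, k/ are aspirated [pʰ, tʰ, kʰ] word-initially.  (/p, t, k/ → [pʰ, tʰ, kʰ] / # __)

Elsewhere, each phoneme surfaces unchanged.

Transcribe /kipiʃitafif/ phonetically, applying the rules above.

[kʰipiʒitavif]

/k/ (word-initial): word-initially, so rule 2 applies → [kʰ].
/i/ — not in any rule's target class → [i].
/p/ — between /i/ and /i/; rule 2 does not apply here → [p].
/i/ (between /p/ and /ʃ/) is unaffected → [i].
/ʃ/ meets the environment for rule 1 (between two vowels) → [ʒ].
/i/ (between /ʃ/ and /t/): no rule targets it → [i].
/t/ (between /i/ and /a/) is in the target of rule 2 but the environment (word-initially) is not met → [t].
/a/ stays [a].
/f/ (between /a/ and /i/) occurs between two vowels → [v] by rule 1.
/i/ — not in any rule's target class → [i].
/f/ (word-final) fails the environment for rule 1, so it stays [f].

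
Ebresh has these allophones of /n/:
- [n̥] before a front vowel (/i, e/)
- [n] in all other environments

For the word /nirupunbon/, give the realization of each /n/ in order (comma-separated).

[n̥], [n], [n]

Occurrence 1 (position 1): before a front vowel (/i, e/) → [n̥].
Occurrence 2 (position 7): no conditioning environment matches → elsewhere allophone [n].
Occurrence 3 (position 10): no conditioning environment matches → elsewhere allophone [n].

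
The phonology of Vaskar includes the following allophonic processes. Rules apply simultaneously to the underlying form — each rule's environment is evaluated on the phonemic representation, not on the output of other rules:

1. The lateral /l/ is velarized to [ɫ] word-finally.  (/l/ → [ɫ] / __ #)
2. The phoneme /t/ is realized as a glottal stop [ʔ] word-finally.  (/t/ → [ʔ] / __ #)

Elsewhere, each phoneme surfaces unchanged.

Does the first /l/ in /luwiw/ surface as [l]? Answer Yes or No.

Yes

/l/ — word-initial; rule 1 does not apply here → [l].
The actual realization is [l], which matches [l].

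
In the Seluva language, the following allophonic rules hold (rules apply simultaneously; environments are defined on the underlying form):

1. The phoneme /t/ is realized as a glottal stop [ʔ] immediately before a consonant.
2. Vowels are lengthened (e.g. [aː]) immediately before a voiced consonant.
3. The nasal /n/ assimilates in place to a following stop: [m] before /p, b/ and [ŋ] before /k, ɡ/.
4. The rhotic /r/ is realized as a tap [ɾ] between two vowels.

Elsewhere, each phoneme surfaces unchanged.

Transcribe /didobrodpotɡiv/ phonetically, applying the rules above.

[diːdoːbroːdpoʔɡiːv]

/d/ (word-initial): no rule targets it → [d].
/i/ — between /d/ and /d/, before a voiced consonant — surfaces as [iː] (rule 2).
/d/ (between /i/ and /o/): no rule targets it → [d].
/o/ (between /d/ and /b/): before a voiced consonant, so rule 2 applies → [oː].
/b/ (between /o/ and /r/) is unaffected → [b].
/r/ (between /b/ and /o/) is in the target of rule 4 but the environment (between two vowels) is not met → [r].
Rule 2 applies to /o/ (between /r/ and /d/: before a voiced consonant) → [oː].
/d/ — not in any rule's target class → [d].
/p/ (between /d/ and /o/): no rule targets it → [p].
/o/ (between /p/ and /t/): rule 2 targets it, but not before a voiced consonant → unchanged [o].
/t/ meets the environment for rule 1 (immediately before a consonant) → [ʔ].
/ɡ/ stays [ɡ].
/i/ — between /ɡ/ and /v/, before a voiced consonant — surfaces as [iː] (rule 2).
/v/ (word-final) is unaffected → [v].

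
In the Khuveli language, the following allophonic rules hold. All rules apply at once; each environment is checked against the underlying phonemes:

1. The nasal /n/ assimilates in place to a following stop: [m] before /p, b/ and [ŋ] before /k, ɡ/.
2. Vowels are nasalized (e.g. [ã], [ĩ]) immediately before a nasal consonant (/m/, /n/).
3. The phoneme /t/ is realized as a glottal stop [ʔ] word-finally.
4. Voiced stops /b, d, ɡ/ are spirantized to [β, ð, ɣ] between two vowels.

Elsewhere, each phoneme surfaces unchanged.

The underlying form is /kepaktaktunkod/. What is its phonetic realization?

[kepaktaktũŋkod]

/e/ — between /k/ and /p/; rule 2 does not apply here → [e].
/a/ (between /p/ and /k/) is in the target of rule 2 but the environment (before a nasal consonant) is not met → [a].
/t/ (between /k/ and /a/): rule 3 targets it, but not word-finally → unchanged [t].
/a/ (between /t/ and /k/): rule 2 targets it, but not before a nasal consonant → unchanged [a].
/t/ (between /k/ and /u/) fails the environment for rule 3, so it stays [t].
/u/ (between /t/ and /n/): before a nasal consonant, so rule 2 applies → [ũ].
/n/ (between /u/ and /k/): before a labial or velar stop, so rule 1 applies → [ŋ].
/o/ (between /k/ and /d/) is in the target of rule 2 but the environment (before a nasal consonant) is not met → [o].
/d/ (word-final): rule 4 targets it, but not between two vowels → unchanged [d].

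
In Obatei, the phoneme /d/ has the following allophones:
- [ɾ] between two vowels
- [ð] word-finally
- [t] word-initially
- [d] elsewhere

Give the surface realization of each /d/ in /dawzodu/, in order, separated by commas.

Occurrence 1 (position 1): word-initially → [t].
Occurrence 2 (position 6): between two vowels → [ɾ].

[t], [ɾ]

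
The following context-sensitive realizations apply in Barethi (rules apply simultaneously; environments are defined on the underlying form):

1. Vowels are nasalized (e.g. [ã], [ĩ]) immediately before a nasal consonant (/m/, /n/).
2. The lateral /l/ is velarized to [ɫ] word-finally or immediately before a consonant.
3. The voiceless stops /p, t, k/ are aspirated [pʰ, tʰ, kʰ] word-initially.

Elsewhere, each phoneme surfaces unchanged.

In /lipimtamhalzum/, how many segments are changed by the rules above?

4

Segments that undergo a rule: /i/ → [ĩ] (rule 1); /a/ → [ã] (rule 1); /l/ → [ɫ] (rule 2); /u/ → [ũ] (rule 1).
All other segments surface unchanged.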